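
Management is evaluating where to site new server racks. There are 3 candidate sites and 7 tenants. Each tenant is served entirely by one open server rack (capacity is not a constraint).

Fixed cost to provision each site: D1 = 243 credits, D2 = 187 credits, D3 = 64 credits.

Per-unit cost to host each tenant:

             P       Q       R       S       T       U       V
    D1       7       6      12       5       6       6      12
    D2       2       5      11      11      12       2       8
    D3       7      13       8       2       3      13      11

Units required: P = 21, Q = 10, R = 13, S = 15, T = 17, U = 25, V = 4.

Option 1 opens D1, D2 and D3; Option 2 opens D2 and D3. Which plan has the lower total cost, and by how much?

Option 2 is cheaper by 243.

Option 1: {D1, D2, D3}: P→D2 2·21=42, Q→D2 5·10=50, R→D3 8·13=104, S→D3 2·15=30, T→D3 3·17=51, U→D2 2·25=50, V→D2 8·4=32. Service 359; fixed 494; total 853.
Option 2: {D2, D3}: P→D2 2·21=42, Q→D2 5·10=50, R→D3 8·13=104, S→D3 2·15=30, T→D3 3·17=51, U→D2 2·25=50, V→D2 8·4=32. Service 359; fixed 251; total 610.
Difference: |853 − 610| = 243.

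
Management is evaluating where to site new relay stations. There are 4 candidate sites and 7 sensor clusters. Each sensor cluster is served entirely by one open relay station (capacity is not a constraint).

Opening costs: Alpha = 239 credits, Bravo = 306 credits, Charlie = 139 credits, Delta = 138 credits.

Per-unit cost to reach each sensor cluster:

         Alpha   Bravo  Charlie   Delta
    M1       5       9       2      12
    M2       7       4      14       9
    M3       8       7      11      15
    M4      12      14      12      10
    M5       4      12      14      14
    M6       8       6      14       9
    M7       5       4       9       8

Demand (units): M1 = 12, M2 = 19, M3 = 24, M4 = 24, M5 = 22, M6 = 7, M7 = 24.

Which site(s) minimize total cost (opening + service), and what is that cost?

Open Alpha only; minimum total cost 1176.

For any fixed open set, each sensor cluster goes to its cheapest open site; total = fixed + service.
{Alpha}: M1→Alpha 5·12=60, M2→Alpha 7·19=133, M3→Alpha 8·24=192, M4→Alpha 12·24=288, M5→Alpha 4·22=88, M6→Alpha 8·7=56, M7→Alpha 5·24=120. Service 937; fixed 239; total 1176.
{Alpha, Delta}: service 889 + fixed 377 = 1266
{Alpha, Charlie}: service 901 + fixed 378 = 1279
{Alpha, Bravo, Charlie, Delta}: M1→Charlie 2·12=24, M2→Bravo 4·19=76, M3→Bravo 7·24=168, M4→Delta 10·24=240, M5→Alpha 4·22=88, M6→Bravo 6·7=42, M7→Bravo 4·24=96. Service 734; fixed 822; total 1556.
No other subset beats 1176.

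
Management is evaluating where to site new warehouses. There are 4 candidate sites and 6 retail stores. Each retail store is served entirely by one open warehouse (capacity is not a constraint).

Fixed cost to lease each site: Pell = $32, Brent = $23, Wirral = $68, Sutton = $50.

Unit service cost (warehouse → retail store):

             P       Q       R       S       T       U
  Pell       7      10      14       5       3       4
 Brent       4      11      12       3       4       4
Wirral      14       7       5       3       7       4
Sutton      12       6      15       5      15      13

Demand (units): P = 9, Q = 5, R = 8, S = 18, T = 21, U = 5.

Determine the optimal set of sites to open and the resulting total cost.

Open Brent and Wirral; minimum total cost 360.

For any fixed open set, each retail store goes to its cheapest open site; total = fixed + service.
{Brent, Wirral}: P→Brent 4·9=36, Q→Wirral 7·5=35, R→Wirral 5·8=40, S→Brent 3·18=54, T→Brent 4·21=84, U→Brent 4·5=20. Service 269; fixed 91; total 360.
{Brent}: P→Brent 4·9=36, Q→Brent 11·5=55, R→Brent 12·8=96, S→Brent 3·18=54, T→Brent 4·21=84, U→Brent 4·5=20. Service 345; fixed 23; total 368.
{Pell, Brent, Wirral}: P→Brent 4·9=36, Q→Wirral 7·5=35, R→Wirral 5·8=40, S→Brent 3·18=54, T→Pell 3·21=63, U→Pell 4·5=20. Service 248; fixed 123; total 371.
{Pell, Brent, Wirral, Sutton}: service 243 + fixed 173 = 416
No other subset beats 360.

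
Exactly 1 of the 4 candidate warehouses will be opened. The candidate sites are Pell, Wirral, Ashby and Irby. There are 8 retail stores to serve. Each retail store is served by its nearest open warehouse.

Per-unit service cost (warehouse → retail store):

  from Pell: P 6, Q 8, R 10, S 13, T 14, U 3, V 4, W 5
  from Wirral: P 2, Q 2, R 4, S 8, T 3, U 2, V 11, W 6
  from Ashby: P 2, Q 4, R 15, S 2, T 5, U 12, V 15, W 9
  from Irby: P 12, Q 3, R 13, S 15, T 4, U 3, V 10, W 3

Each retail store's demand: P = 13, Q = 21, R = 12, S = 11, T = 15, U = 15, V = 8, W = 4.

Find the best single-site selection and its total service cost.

With exactly 1 open, each retail store uses its cheapest among the chosen.
{Wirral}: P→Wirral 2·13=26, Q→Wirral 2·21=42, R→Wirral 4·12=48, S→Wirral 8·11=88, T→Wirral 3·15=45, U→Wirral 2·15=30, V→Wirral 11·8=88, W→Wirral 6·4=24. Service cost 391.
{Ashby}: service cost 723
{Irby}: service cost 737
Among all 4 size-1 choices, {Wirral} is lowest.

Choose Wirral only; total service cost 391.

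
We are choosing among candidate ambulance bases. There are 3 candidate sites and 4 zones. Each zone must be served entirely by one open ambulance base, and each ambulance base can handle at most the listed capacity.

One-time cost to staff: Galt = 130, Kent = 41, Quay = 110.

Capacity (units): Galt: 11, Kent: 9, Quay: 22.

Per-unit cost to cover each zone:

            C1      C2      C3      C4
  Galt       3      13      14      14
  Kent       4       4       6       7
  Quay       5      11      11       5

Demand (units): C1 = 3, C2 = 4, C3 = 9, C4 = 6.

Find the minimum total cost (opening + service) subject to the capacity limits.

Minimum total cost: 294

Open {Kent, Quay}: C1→Quay 5·3=15, C2→Quay 11·4=44, C3→Kent 6·9=54, C4→Quay 5·6=30.
Loads: Kent carries 9/9, Quay carries 13/22. Service 143; fixed 151; total 294.
Next best feasible plan costs 298.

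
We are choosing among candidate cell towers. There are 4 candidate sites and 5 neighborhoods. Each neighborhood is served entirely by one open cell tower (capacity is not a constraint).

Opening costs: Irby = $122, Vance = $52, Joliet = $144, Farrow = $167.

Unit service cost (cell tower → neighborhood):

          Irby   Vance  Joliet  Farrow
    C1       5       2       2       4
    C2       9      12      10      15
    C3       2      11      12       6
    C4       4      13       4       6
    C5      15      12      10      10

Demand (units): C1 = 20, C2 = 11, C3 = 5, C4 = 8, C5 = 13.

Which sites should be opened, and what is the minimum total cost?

Open Irby and Vance; minimum total cost 511.

For any fixed open set, each neighborhood goes to its cheapest open site; total = fixed + service.
{Irby, Vance}: C1→Vance 2·20=40, C2→Irby 9·11=99, C3→Irby 2·5=10, C4→Irby 4·8=32, C5→Vance 12·13=156. Service 337; fixed 174; total 511.
{Joliet}: service 372 + fixed 144 = 516
{Vance}: service 487 + fixed 52 = 539
{Irby, Vance, Joliet, Farrow}: C1→Vance 2·20=40, C2→Irby 9·11=99, C3→Irby 2·5=10, C4→Irby 4·8=32, C5→Joliet 10·13=130. Service 311; fixed 485; total 796.
(All 15 nonempty subsets were checked; Irby and Vance is lowest.)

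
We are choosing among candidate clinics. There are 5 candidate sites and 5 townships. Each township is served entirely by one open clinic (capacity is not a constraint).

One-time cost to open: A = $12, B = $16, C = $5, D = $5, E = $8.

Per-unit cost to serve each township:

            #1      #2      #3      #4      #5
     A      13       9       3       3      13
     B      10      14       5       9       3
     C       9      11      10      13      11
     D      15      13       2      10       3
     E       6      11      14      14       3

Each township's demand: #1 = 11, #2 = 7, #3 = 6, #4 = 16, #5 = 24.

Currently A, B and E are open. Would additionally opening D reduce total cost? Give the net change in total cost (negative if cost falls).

Yes — net change −1 (cost falls by 1).

Current service cost with {A, B, E}: 267.
Adding D: each township re-picks its cheapest; new service cost 261, saving 6.
Extra fixed cost: 5. Net change = 5 − 6 = -1.
(Totals: 303 → 302.)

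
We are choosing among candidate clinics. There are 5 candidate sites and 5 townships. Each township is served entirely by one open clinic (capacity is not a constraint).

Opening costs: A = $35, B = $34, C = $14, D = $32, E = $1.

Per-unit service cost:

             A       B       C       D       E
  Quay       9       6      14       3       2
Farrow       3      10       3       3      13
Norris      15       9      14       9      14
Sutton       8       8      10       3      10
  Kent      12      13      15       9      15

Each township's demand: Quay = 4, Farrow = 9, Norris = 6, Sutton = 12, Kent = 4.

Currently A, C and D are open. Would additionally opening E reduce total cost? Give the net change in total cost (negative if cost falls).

Current service cost with {A, C, D}: 165.
Adding E: each township re-picks its cheapest; new service cost 161, saving 4.
Extra fixed cost: 1. Net change = 1 − 4 = -3.
(Totals: 246 → 243.)

Yes — net change −3 (cost falls by 3).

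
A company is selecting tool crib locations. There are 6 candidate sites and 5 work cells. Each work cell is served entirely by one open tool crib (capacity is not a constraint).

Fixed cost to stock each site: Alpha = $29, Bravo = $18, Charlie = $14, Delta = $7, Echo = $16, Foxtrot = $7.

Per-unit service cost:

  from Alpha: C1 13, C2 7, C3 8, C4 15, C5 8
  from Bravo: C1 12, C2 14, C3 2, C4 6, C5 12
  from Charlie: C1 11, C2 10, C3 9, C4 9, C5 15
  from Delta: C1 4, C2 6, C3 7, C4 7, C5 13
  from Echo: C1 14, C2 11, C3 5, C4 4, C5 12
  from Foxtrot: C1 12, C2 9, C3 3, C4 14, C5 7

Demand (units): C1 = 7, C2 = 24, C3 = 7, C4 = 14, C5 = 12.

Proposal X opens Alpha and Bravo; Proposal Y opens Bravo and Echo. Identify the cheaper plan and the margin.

Proposal X: {Alpha, Bravo}: C1→Bravo 12·7=84, C2→Alpha 7·24=168, C3→Bravo 2·7=14, C4→Bravo 6·14=84, C5→Alpha 8·12=96. Service 446; fixed 47; total 493.
Proposal Y: {Bravo, Echo}: C1→Bravo 12·7=84, C2→Echo 11·24=264, C3→Bravo 2·7=14, C4→Echo 4·14=56, C5→Bravo 12·12=144. Service 562; fixed 34; total 596.
Difference: |493 − 596| = 103.

Proposal X is cheaper by 103.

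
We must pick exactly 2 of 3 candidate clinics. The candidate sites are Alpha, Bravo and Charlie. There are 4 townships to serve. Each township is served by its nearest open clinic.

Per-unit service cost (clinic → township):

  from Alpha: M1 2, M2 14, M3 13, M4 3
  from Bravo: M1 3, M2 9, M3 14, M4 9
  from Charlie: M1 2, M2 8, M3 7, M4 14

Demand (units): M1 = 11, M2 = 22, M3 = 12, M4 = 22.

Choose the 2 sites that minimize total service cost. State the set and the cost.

With exactly 2 open, each township uses its cheapest among the chosen.
{Alpha, Charlie}: M1→Alpha 2·11=22, M2→Charlie 8·22=176, M3→Charlie 7·12=84, M4→Alpha 3·22=66. Service cost 348.
{Alpha, Bravo}: service cost 442
{Bravo, Charlie}: service cost 480
Among all 3 size-2 choices, {Alpha, Charlie} is lowest.

Choose Alpha and Charlie; total service cost 348.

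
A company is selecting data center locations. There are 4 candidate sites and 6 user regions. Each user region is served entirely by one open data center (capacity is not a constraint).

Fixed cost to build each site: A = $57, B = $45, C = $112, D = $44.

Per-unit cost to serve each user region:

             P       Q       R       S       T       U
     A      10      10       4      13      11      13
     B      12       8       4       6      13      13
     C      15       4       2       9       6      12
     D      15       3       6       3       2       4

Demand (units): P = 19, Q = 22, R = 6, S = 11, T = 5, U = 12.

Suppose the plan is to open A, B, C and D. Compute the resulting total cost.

Each user region is assigned to its cheapest site among the open ones.
{A, B, C, D}: P→A 10·19=190, Q→D 3·22=66, R→C 2·6=12, S→D 3·11=33, T→D 2·5=10, U→D 4·12=48. Service 359; fixed 258; total 617.

Total cost: 617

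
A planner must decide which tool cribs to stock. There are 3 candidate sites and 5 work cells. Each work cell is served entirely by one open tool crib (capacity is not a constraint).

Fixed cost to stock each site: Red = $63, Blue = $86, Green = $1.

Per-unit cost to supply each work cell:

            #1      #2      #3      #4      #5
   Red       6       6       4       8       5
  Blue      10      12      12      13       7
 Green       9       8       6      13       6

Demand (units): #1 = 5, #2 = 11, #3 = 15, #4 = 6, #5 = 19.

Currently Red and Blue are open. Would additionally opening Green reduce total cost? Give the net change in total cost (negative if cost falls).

No — net change +1 (cost rises by 1).

Current service cost with {Red, Blue}: 299.
Adding Green: each work cell re-picks its cheapest; new service cost 299, saving 0.
Extra fixed cost: 1. Net change = 1 − 0 = 1.
(Totals: 448 → 449.)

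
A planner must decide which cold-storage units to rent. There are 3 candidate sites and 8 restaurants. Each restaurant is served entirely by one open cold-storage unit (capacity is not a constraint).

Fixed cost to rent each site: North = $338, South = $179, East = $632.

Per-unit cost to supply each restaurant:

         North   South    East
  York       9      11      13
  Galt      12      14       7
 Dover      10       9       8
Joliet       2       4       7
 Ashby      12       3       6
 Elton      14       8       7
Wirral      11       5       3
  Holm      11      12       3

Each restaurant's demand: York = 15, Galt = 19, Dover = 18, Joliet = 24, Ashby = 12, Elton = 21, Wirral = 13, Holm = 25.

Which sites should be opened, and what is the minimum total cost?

For any fixed open set, each restaurant goes to its cheapest open site; total = fixed + service.
{South}: York→South 11·15=165, Galt→South 14·19=266, Dover→South 9·18=162, Joliet→South 4·24=96, Ashby→South 3·12=36, Elton→South 8·21=168, Wirral→South 5·13=65, Holm→South 12·25=300. Service 1258; fixed 179; total 1437.
{East}: service 973 + fixed 632 = 1605
{North, South}: York→North 9·15=135, Galt→North 12·19=228, Dover→South 9·18=162, Joliet→North 2·24=48, Ashby→South 3·12=36, Elton→South 8·21=168, Wirral→South 5·13=65, Holm→North 11·25=275. Service 1117; fixed 517; total 1634.
{North, South, East}: York→North 9·15=135, Galt→East 7·19=133, Dover→East 8·18=144, Joliet→North 2·24=48, Ashby→South 3·12=36, Elton→East 7·21=147, Wirral→East 3·13=39, Holm→East 3·25=75. Service 757; fixed 1149; total 1906.
No other subset beats 1437.

Open South only; minimum total cost 1437.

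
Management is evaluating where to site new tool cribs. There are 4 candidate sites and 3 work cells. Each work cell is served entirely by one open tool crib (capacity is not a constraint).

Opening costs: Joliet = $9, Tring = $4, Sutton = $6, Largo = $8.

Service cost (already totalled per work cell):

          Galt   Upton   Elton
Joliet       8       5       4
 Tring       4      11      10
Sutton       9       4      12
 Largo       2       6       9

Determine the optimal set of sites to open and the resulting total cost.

For any fixed open set, each work cell goes to its cheapest open site; total = fixed + service.
{Largo}: Galt→Largo 2, Upton→Largo 6, Elton→Largo 9. Service 17; fixed 8; total 25.
{Joliet}: service 17 + fixed 9 = 26
{Joliet, Tring}: Galt→Tring 4, Upton→Joliet 5, Elton→Joliet 4. Service 13; fixed 13; total 26.
{Joliet, Tring, Sutton, Largo}: service 10 + fixed 27 = 37
No other subset beats 25.

Open Largo only; minimum total cost 25.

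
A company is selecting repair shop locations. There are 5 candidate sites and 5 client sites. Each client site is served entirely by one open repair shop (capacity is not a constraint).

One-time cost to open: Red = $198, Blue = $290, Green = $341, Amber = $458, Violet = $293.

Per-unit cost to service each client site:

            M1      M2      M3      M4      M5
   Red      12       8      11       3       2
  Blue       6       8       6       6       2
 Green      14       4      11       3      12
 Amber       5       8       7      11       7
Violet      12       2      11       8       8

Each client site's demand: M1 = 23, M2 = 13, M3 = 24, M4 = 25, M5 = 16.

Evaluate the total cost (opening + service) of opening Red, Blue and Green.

Total cost: 1270

Each client site is assigned to its cheapest site among the open ones.
{Red, Blue, Green}: M1→Blue 6·23=138, M2→Green 4·13=52, M3→Blue 6·24=144, M4→Red 3·25=75, M5→Red 2·16=32. Service 441; fixed 829; total 1270.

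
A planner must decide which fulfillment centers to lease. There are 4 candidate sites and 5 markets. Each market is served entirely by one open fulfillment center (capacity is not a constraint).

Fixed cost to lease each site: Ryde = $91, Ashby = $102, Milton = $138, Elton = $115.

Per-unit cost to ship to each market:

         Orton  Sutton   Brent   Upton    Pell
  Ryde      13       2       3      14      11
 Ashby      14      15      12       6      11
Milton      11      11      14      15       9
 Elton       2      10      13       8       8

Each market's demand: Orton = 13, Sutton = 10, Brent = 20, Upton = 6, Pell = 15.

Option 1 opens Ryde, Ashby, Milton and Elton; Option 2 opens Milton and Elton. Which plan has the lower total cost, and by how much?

Option 1 is cheaper by 99.

Option 1: {Ryde, Ashby, Milton, Elton}: Orton→Elton 2·13=26, Sutton→Ryde 2·10=20, Brent→Ryde 3·20=60, Upton→Ashby 6·6=36, Pell→Elton 8·15=120. Service 262; fixed 446; total 708.
Option 2: {Milton, Elton}: Orton→Elton 2·13=26, Sutton→Elton 10·10=100, Brent→Elton 13·20=260, Upton→Elton 8·6=48, Pell→Elton 8·15=120. Service 554; fixed 253; total 807.
Difference: |708 − 807| = 99.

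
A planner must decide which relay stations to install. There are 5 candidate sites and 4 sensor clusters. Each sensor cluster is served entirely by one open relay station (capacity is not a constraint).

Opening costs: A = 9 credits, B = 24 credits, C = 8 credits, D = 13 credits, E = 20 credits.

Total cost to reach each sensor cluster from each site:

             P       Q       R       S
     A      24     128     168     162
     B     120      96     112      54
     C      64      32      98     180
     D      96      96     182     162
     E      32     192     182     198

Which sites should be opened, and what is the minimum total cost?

For any fixed open set, each sensor cluster goes to its cheapest open site; total = fixed + service.
{A, B, C}: P→A 24, Q→C 32, R→C 98, S→B 54. Service 208; fixed 41; total 249.
{A, B, C, D}: P→A 24, Q→C 32, R→C 98, S→B 54. Service 208; fixed 54; total 262.
{B, C, E}: P→E 32, Q→C 32, R→C 98, S→B 54. Service 216; fixed 52; total 268.
{A, B, C, D, E}: service 208 + fixed 74 = 282
No other subset beats 249.

Open A, B and C; minimum total cost 249.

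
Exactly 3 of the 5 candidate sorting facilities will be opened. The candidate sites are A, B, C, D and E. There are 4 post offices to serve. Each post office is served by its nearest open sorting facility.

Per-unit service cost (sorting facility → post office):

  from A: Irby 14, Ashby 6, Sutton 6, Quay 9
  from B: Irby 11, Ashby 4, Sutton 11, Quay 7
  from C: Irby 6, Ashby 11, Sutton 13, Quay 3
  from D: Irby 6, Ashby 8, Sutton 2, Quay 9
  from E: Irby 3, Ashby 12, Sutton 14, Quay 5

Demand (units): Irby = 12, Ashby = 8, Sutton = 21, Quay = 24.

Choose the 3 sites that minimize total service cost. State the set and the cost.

With exactly 3 open, each post office uses its cheapest among the chosen.
{C, D, E}: Irby→E 3·12=36, Ashby→D 8·8=64, Sutton→D 2·21=42, Quay→C 3·24=72. Service cost 214.
{B, C, D}: service cost 218
{B, D, E}: service cost 230
Among all 10 size-3 choices, {C, D, E} is lowest.

Choose C, D and E; total service cost 214.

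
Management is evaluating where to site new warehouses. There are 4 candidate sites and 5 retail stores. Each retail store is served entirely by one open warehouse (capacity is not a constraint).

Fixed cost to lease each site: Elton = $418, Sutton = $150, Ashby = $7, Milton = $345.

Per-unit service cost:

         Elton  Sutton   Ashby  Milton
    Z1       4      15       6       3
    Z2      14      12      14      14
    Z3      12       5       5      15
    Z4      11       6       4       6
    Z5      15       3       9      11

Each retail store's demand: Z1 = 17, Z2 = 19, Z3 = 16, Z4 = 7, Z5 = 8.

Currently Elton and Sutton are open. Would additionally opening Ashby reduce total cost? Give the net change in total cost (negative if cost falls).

Current service cost with {Elton, Sutton}: 442.
Adding Ashby: each retail store re-picks its cheapest; new service cost 428, saving 14.
Extra fixed cost: 7. Net change = 7 − 14 = -7.
(Totals: 1010 → 1003.)

Yes — net change −7 (cost falls by 7).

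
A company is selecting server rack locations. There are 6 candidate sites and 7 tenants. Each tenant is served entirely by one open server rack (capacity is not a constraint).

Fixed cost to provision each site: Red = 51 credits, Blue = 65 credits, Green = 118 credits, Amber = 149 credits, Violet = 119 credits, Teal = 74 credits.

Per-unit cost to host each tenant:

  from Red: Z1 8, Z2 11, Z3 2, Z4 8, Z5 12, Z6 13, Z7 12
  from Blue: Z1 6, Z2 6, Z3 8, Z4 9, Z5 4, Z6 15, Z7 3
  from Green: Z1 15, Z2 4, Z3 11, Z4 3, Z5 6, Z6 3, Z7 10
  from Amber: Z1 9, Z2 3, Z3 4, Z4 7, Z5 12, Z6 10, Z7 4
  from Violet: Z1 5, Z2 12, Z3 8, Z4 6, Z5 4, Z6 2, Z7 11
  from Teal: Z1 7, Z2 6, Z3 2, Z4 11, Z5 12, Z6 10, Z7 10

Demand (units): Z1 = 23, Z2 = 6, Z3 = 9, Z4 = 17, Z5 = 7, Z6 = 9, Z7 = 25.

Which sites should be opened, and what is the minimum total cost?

Open Red, Blue and Green; minimum total cost 595.

For any fixed open set, each tenant goes to its cheapest open site; total = fixed + service.
{Red, Blue, Green}: Z1→Blue 6·23=138, Z2→Green 4·6=24, Z3→Red 2·9=18, Z4→Green 3·17=51, Z5→Blue 4·7=28, Z6→Green 3·9=27, Z7→Blue 3·25=75. Service 361; fixed 234; total 595.
{Blue, Green}: service 415 + fixed 183 = 598
{Blue, Green, Teal}: service 361 + fixed 257 = 618
{Red, Blue, Green, Amber, Violet, Teal}: Z1→Violet 5·23=115, Z2→Amber 3·6=18, Z3→Red 2·9=18, Z4→Green 3·17=51, Z5→Blue 4·7=28, Z6→Violet 2·9=18, Z7→Blue 3·25=75. Service 323; fixed 576; total 899.
No other subset beats 595.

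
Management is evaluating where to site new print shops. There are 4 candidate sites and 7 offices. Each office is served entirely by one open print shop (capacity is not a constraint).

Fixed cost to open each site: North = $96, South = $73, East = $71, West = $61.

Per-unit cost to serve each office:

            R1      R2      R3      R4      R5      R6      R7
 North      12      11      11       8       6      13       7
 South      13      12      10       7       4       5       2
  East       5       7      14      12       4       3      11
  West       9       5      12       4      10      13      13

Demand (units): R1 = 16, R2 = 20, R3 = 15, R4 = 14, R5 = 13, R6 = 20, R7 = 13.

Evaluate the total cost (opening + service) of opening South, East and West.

Total cost: 729

Each office is assigned to its cheapest site among the open ones.
{South, East, West}: R1→East 5·16=80, R2→West 5·20=100, R3→South 10·15=150, R4→West 4·14=56, R5→South 4·13=52, R6→East 3·20=60, R7→South 2·13=26. Service 524; fixed 205; total 729.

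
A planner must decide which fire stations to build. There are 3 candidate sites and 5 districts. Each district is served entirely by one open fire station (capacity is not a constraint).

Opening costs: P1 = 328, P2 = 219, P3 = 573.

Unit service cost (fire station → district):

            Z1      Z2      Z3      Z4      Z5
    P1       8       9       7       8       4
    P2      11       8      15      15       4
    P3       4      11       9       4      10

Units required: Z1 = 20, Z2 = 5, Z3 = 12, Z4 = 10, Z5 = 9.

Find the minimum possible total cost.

For any fixed open set, each district goes to its cheapest open site; total = fixed + service.
{P1}: Z1→P1 8·20=160, Z2→P1 9·5=45, Z3→P1 7·12=84, Z4→P1 8·10=80, Z5→P1 4·9=36. Service 405; fixed 328; total 733.
{P2}: service 626 + fixed 219 = 845
{P3}: service 373 + fixed 573 = 946
{P1, P2, P3}: service 280 + fixed 1120 = 1400
No other subset beats 733.

Minimum total cost: 733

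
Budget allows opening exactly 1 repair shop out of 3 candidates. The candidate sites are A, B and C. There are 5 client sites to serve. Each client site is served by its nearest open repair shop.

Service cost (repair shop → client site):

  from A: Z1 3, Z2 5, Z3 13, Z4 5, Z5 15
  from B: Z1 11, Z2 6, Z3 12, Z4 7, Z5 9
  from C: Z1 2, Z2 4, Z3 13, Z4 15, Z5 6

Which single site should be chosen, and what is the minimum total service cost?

Choose C only; total service cost 40.

With exactly 1 open, each client site uses its cheapest among the chosen.
{C}: Z1→C 2, Z2→C 4, Z3→C 13, Z4→C 15, Z5→C 6. Service cost 40.
{A}: service cost 41
{B}: service cost 45
Among all 3 size-1 choices, {C} is lowest.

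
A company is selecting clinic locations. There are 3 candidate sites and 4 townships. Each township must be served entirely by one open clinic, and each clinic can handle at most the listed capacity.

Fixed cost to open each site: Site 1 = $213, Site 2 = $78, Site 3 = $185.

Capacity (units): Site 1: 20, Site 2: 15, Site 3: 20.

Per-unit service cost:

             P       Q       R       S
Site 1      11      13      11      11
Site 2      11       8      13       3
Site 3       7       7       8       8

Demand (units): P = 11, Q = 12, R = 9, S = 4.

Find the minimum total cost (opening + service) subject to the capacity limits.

Open {Site 1, Site 3}: P→Site 1 11·11=121, Q→Site 3 7·12=84, R→Site 1 11·9=99, S→Site 3 8·4=32.
Loads: Site 1 carries 20/20, Site 3 carries 16/20. Service 336; fixed 398; total 734.
Next best feasible plan costs 747.

Minimum total cost: 734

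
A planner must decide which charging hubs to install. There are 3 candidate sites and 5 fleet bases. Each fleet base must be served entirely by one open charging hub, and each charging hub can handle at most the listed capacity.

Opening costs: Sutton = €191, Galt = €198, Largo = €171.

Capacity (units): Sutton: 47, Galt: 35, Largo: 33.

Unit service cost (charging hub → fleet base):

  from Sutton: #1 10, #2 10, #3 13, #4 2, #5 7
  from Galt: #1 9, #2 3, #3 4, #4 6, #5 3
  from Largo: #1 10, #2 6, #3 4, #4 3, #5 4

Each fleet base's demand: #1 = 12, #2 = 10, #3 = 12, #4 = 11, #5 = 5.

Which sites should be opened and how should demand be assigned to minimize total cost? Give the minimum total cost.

Minimum total cost: 603

Open {Galt, Largo}: #1→Galt 9·12=108, #2→Galt 3·10=30, #3→Largo 4·12=48, #4→Largo 3·11=33, #5→Galt 3·5=15.
Loads: Galt carries 27/35, Largo carries 23/33. Service 234; fixed 369; total 603.
Next best feasible plan costs 608.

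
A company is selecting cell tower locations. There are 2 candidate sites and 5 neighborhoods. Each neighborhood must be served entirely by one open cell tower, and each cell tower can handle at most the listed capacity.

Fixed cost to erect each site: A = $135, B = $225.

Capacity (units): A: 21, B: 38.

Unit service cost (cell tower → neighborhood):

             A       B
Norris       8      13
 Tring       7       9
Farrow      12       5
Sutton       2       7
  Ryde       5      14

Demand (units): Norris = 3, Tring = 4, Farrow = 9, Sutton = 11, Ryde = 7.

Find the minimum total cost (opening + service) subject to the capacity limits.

Open {B}: Norris→B 13·3=39, Tring→B 9·4=36, Farrow→B 5·9=45, Sutton→B 7·11=77, Ryde→B 14·7=98.
Loads: B carries 34/38. Service 295; fixed 225; total 520.
Next best feasible plan costs 522.

Minimum total cost: 520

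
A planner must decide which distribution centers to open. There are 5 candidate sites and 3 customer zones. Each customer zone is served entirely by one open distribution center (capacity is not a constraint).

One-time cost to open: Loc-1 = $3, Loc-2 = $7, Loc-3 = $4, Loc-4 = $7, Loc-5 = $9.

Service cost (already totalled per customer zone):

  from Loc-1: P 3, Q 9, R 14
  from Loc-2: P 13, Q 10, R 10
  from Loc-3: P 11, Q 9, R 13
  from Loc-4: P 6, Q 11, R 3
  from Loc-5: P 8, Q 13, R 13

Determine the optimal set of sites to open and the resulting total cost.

Open Loc-1 and Loc-4; minimum total cost 25.

For any fixed open set, each customer zone goes to its cheapest open site; total = fixed + service.
{Loc-1, Loc-4}: P→Loc-1 3, Q→Loc-1 9, R→Loc-4 3. Service 15; fixed 10; total 25.
{Loc-4}: P→Loc-4 6, Q→Loc-4 11, R→Loc-4 3. Service 20; fixed 7; total 27.
{Loc-1}: service 26 + fixed 3 = 29
{Loc-1, Loc-2, Loc-3, Loc-4, Loc-5}: service 15 + fixed 30 = 45
No other subset beats 25.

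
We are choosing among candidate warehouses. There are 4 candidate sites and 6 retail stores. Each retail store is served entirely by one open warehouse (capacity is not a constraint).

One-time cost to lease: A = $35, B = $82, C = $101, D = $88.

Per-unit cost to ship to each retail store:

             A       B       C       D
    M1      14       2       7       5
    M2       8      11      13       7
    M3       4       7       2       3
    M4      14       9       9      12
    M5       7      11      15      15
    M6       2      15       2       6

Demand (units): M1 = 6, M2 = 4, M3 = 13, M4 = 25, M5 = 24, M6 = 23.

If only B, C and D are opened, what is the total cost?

Total cost: 872

Each retail store is assigned to its cheapest site among the open ones.
{B, C, D}: M1→B 2·6=12, M2→D 7·4=28, M3→C 2·13=26, M4→B 9·25=225, M5→B 11·24=264, M6→C 2·23=46. Service 601; fixed 271; total 872.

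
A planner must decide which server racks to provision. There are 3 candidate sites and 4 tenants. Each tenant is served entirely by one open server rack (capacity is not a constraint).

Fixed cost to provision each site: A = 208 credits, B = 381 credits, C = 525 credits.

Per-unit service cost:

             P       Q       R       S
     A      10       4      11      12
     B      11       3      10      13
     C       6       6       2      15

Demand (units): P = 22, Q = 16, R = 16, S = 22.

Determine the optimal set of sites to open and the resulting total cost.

Open A only; minimum total cost 932.

For any fixed open set, each tenant goes to its cheapest open site; total = fixed + service.
{A}: P→A 10·22=220, Q→A 4·16=64, R→A 11·16=176, S→A 12·22=264. Service 724; fixed 208; total 932.
{C}: P→C 6·22=132, Q→C 6·16=96, R→C 2·16=32, S→C 15·22=330. Service 590; fixed 525; total 1115.
{B}: service 736 + fixed 381 = 1117
{A, B, C}: service 476 + fixed 1114 = 1590
No other subset beats 932.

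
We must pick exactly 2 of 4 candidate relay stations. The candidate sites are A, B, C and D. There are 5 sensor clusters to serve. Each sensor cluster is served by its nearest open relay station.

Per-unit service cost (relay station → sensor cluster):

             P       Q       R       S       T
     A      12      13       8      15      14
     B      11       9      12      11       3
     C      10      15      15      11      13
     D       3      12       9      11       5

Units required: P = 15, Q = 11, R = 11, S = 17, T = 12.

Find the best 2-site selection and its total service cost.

Choose B and D; total service cost 466.

With exactly 2 open, each sensor cluster uses its cheapest among the chosen.
{B, D}: P→D 3·15=45, Q→B 9·11=99, R→D 9·11=99, S→B 11·17=187, T→B 3·12=36. Service cost 466.
{A, D}: service cost 512
{C, D}: service cost 523
Among all 6 size-2 choices, {B, D} is lowest.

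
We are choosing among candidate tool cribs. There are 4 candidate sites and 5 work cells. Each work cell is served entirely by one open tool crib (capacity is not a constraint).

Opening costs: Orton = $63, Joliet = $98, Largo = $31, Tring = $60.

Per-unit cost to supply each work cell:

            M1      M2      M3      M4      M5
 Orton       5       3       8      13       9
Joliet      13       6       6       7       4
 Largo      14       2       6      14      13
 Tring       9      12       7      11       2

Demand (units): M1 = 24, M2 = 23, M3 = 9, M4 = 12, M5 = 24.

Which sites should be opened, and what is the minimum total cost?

Open Orton, Largo and Tring; minimum total cost 554.

For any fixed open set, each work cell goes to its cheapest open site; total = fixed + service.
{Orton, Largo, Tring}: M1→Orton 5·24=120, M2→Largo 2·23=46, M3→Largo 6·9=54, M4→Tring 11·12=132, M5→Tring 2·24=48. Service 400; fixed 154; total 554.
{Orton, Tring}: M1→Orton 5·24=120, M2→Orton 3·23=69, M3→Tring 7·9=63, M4→Tring 11·12=132, M5→Tring 2·24=48. Service 432; fixed 123; total 555.
{Orton, Joliet}: service 423 + fixed 161 = 584
{Orton, Joliet, Largo, Tring}: M1→Orton 5·24=120, M2→Largo 2·23=46, M3→Joliet 6·9=54, M4→Joliet 7·12=84, M5→Tring 2·24=48. Service 352; fixed 252; total 604.
(All 15 nonempty subsets were checked; Orton, Largo and Tring is lowest.)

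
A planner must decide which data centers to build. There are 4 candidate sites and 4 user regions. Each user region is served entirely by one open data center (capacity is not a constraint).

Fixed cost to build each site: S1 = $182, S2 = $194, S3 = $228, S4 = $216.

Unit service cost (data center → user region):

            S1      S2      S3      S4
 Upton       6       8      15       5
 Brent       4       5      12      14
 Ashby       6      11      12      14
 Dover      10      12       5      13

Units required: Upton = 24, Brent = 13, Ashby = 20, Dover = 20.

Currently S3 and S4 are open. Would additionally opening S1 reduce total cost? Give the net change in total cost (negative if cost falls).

Yes — net change −42 (cost falls by 42).

Current service cost with {S3, S4}: 616.
Adding S1: each user region re-picks its cheapest; new service cost 392, saving 224.
Extra fixed cost: 182. Net change = 182 − 224 = -42.
(Totals: 1060 → 1018.)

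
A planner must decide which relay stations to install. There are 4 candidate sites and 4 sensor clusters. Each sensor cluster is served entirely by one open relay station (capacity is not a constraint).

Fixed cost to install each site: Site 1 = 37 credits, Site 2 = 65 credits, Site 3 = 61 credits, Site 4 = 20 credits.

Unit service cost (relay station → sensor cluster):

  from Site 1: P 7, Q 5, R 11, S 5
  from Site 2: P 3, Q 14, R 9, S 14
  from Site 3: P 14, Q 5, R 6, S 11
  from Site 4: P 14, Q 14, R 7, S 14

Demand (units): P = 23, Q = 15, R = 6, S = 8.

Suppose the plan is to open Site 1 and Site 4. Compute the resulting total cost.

Total cost: 375

Each sensor cluster is assigned to its cheapest site among the open ones.
{Site 1, Site 4}: P→Site 1 7·23=161, Q→Site 1 5·15=75, R→Site 4 7·6=42, S→Site 1 5·8=40. Service 318; fixed 57; total 375.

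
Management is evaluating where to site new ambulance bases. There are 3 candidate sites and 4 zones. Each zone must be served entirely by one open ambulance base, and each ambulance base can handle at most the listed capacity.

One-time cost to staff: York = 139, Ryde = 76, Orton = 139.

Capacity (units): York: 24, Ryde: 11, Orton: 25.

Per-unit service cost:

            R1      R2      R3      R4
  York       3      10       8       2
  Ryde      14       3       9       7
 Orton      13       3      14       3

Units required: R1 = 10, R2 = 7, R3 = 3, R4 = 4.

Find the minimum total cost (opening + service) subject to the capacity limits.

Minimum total cost: 271

Open {York}: R1→York 3·10=30, R2→York 10·7=70, R3→York 8·3=24, R4→York 2·4=8.
Loads: York carries 24/24. Service 132; fixed 139; total 271.
Next best feasible plan costs 298.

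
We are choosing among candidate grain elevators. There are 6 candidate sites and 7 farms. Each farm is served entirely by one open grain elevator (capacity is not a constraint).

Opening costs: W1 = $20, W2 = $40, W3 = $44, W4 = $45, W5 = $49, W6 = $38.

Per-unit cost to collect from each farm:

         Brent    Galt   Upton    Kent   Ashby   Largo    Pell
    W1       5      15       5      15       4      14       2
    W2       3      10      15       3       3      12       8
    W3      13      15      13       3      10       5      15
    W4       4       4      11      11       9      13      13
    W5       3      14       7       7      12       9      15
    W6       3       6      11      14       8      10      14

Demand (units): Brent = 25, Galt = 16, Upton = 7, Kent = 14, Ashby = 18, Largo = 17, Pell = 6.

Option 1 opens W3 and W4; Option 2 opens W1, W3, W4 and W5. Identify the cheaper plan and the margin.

Option 2 is cheaper by 154.

Option 1: {W3, W4}: Brent→W4 4·25=100, Galt→W4 4·16=64, Upton→W4 11·7=77, Kent→W3 3·14=42, Ashby→W4 9·18=162, Largo→W3 5·17=85, Pell→W4 13·6=78. Service 608; fixed 89; total 697.
Option 2: {W1, W3, W4, W5}: Brent→W5 3·25=75, Galt→W4 4·16=64, Upton→W1 5·7=35, Kent→W3 3·14=42, Ashby→W1 4·18=72, Largo→W3 5·17=85, Pell→W1 2·6=12. Service 385; fixed 158; total 543.
Difference: |697 − 543| = 154.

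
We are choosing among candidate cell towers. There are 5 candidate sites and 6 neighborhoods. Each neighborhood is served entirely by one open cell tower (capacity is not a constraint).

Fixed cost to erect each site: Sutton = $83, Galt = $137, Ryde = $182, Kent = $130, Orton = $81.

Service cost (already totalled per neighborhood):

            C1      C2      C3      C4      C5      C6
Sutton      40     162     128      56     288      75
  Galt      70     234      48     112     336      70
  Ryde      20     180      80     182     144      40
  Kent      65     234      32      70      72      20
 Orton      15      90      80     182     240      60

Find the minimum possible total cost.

For any fixed open set, each neighborhood goes to its cheapest open site; total = fixed + service.
{Kent, Orton}: C1→Orton 15, C2→Orton 90, C3→Kent 32, C4→Kent 70, C5→Kent 72, C6→Kent 20. Service 299; fixed 211; total 510.
{Sutton, Kent, Orton}: C1→Orton 15, C2→Orton 90, C3→Kent 32, C4→Sutton 56, C5→Kent 72, C6→Kent 20. Service 285; fixed 294; total 579.
{Sutton, Kent}: C1→Sutton 40, C2→Sutton 162, C3→Kent 32, C4→Sutton 56, C5→Kent 72, C6→Kent 20. Service 382; fixed 213; total 595.
{Sutton, Galt, Ryde, Kent, Orton}: service 285 + fixed 613 = 898
No other subset beats 510.

Minimum total cost: 510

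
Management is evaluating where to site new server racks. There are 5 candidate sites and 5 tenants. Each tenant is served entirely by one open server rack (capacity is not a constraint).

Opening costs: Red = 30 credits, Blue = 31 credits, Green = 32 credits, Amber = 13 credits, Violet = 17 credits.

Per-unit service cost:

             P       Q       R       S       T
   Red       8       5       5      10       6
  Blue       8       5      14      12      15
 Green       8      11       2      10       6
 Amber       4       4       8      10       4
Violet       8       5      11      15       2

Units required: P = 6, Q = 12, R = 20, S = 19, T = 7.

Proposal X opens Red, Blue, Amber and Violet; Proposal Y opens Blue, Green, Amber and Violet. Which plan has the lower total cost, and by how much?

Proposal Y is cheaper by 58.

Proposal X: {Red, Blue, Amber, Violet}: P→Amber 4·6=24, Q→Amber 4·12=48, R→Red 5·20=100, S→Red 10·19=190, T→Violet 2·7=14. Service 376; fixed 91; total 467.
Proposal Y: {Blue, Green, Amber, Violet}: P→Amber 4·6=24, Q→Amber 4·12=48, R→Green 2·20=40, S→Green 10·19=190, T→Violet 2·7=14. Service 316; fixed 93; total 409.
Difference: |467 − 409| = 58.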